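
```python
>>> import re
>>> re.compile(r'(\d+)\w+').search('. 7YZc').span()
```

(2, 6)

This matches one or more of a digit (captured); then one or more of a word character.
`re.search` tries every starting position until one works.
The match spans [2:6] → '7YZc'.
Captured: group 1 = '7'.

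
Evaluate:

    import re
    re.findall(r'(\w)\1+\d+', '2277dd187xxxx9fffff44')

`\1` is not a pattern — it's the concrete string captured by group 1, re-applied verbatim.
Scanning left to right: at [0:4] match '2277', group 1 = '2'; at [4:9] match 'dd187', group 1 = 'd'; at [9:14] match 'xxxx9', group 1 = 'x'; at [14:21] match 'fffff44', group 1 = 'f'.
With a single group, `findall` returns only what that group captured — 4 items.

['2', 'd', 'x', 'f']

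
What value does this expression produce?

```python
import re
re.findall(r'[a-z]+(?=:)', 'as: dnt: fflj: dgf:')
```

['as', 'dnt', 'fflj', 'dgf']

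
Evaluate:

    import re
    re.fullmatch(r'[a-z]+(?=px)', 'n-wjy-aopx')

Because the assertion is zero-width, the text it checks is not consumed and won't appear in the result.
For `fullmatch`, every character of the input must be accounted for by the pattern.
Here the pattern can't cover the whole string, so the call returns None.

None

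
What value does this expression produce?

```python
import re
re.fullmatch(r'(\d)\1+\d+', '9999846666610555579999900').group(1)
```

After group 1 captures some text, `\1` only succeeds where that same text appears again.
For `fullmatch`, every character of the input must be accounted for by the pattern.
The match spans [0:25] → '9999846666610555579999900'.
Captured: group 1 = '9'.

'9'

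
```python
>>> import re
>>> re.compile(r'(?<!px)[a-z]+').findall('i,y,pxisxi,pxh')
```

`(?!…)`/`(?<!…)` only lets a position through if the neighbouring text does NOT match; no characters are consumed.
With no groups in the pattern, `findall` gives back each whole match — 4 here.

['i', 'y', 'pxisxi', 'pxh']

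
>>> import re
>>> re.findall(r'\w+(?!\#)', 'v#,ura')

['ura']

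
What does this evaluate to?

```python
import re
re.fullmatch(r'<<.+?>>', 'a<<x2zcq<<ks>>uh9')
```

None

`re.fullmatch` requires the pattern to consume the entire string.
Here there's no way to consume every character, so the call returns None.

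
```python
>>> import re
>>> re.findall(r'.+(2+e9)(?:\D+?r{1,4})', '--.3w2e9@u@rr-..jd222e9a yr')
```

['2e9']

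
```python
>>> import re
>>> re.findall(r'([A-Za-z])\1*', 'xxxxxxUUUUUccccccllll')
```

A backreference is literal: `\1` must see the identical characters the first group matched.
Scanning left to right: at [0:6] match 'xxxxxx', group 1 = 'x'; at [6:11] match 'UUUUU', group 1 = 'U'; at [11:17] match 'cccccc', group 1 = 'c'; at [17:21] match 'llll', group 1 = 'l'.
With a single group, `findall` returns only what that group captured — 4 items.

['x', 'U', 'c', 'l']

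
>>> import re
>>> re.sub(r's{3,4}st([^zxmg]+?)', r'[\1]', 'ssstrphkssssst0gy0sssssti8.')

'ssstrphk[0]gy0[i]8.'

Because the quantifier is non-greedy, it stops expanding at the earliest point where the rest of the pattern can succeed.
The replacement refers to a captured group, so each match is rewritten using its own captured text.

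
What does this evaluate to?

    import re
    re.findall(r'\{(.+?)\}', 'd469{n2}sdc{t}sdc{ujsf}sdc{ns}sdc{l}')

['n2', 't', 'ujsf', 'ns', 'l']

A non-greedy quantifier consumes as few characters as it can — just enough that the remainder of the pattern still matches from where it stops; whatever follows it matches normally.
Scanning left to right: at [4:8] match '{n2}', group 1 = 'n2'; at [11:14] match '{t}', group 1 = 't'; at [17:23] match '{ujsf}', group 1 = 'ujsf'; at [26:30] match '{ns}', group 1 = 'ns'; at [33:36] match '{l}', group 1 = 'l'.
With a single group, `findall` returns only what that group captured — 5 items.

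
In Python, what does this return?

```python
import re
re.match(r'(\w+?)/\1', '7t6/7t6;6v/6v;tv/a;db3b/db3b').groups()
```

`\1` has to match the exact text group 1 already captured.
`re.match` won't scan ahead — the pattern has to work from the very first character.
The match spans [0:7] → '7t6/7t6'.
Captured: group 1 = '7t6'.

('7t6',)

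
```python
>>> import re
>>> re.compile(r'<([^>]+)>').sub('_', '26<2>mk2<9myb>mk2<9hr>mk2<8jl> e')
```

'26_mk2_mk2_mk2_ e'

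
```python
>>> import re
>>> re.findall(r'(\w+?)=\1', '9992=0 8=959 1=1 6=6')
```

['1', '6']

`\1` has to match the exact text group 1 already captured.
`findall` collects group 1 from each match (2 total).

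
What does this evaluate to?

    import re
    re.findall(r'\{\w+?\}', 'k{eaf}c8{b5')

['{eaf}']

Scanning left to right: at [1:6] → '{eaf}'.
Since nothing is captured, `findall` lists the 1 matched substring directly.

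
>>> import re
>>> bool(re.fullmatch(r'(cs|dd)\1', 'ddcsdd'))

False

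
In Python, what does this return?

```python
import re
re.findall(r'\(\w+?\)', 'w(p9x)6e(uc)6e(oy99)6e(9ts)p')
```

['(p9x)', '(uc)', '(oy99)', '(9ts)']

Matches: at [1:6] → '(p9x)'; at [8:12] → '(uc)'; at [14:20] → '(oy99)'; at [22:27] → '(9ts)'.
`findall` yields the raw match text (4 of them) because the pattern has no groups.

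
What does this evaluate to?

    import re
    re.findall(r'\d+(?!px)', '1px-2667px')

Because the assertion is negative and zero-width, positions next to the forbidden text are skipped.
Walking the string: at [4:7] → '266'.
With no groups in the pattern, `findall` gives back each whole match — 1 here.

['266']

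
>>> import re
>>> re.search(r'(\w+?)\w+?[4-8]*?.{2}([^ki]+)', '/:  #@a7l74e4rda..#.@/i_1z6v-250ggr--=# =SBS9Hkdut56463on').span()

(6, 22)

This matches one or more of a word character (lazy) (captured); then one or more of a word character (lazy); then zero or more of a character in [4-8] (lazy), then exactly 2 of any character; then one or more of any character except [ki] (captured).
The match spans [6:22] → 'a7l74e4rda..#.@/'.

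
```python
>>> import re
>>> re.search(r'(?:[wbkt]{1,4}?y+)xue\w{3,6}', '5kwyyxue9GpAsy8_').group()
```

'kwyyxue9GpAsy'

This matches 1 to 4 of one of [wbkt] (lazy), then one or more of the literal 'y' (non-capturing group); then the literal 'xue', then 3 to 6 of a word character.
`re.search` scans for the first position where the pattern succeeds.
The match spans [1:14] → 'kwyyxue9GpAsy'.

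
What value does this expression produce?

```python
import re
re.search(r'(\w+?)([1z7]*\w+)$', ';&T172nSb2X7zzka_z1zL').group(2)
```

Pattern: one or more of a word character (lazy) (captured); then zero or more of one of [1z7], then one or more of a word character (captured); then anchored at the end.
A `+?`/`*?`/`{m,n}?` starts at its minimum and grows only as far as needed for what follows to match.
`search` walks the string left to right and returns the first match it finds.
The match spans [2:21] → 'T172nSb2X7zzka_z1zL'.
Captured: group 1 = 'T', group 2 = '172nSb2X7zzka_z1zL'.

'172nSb2X7zzka_z1zL'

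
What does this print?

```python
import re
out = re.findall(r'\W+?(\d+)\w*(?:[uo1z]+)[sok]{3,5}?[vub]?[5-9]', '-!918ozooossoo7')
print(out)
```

['918']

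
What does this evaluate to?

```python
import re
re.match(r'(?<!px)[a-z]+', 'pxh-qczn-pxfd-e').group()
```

'pxh'

A negative assertion filters positions out without eating any characters.
`match` is anchored at position 0; if the pattern doesn't fit there, it returns None.
The match spans [0:3] → 'pxh'.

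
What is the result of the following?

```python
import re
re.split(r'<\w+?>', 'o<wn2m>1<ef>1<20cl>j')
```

['o', '1', '1', 'j']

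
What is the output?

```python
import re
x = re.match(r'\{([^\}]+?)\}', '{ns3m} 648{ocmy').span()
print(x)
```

(0, 6)

`match` is anchored at position 0; if the pattern doesn't fit there, it returns None.
The match spans [0:6] → '{ns3m}'.
Captured: group 1 = 'ns3m'.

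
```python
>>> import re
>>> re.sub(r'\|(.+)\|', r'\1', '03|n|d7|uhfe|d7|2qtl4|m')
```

'03n|d7|uhfe|d7|2qtl4m'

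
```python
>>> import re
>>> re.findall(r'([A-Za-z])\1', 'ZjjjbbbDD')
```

`\1` has to match the exact text group 1 already captured.
Matches: at [1:3] match 'jj', group 1 = 'j'; at [4:6] match 'bb', group 1 = 'b'; at [7:9] match 'DD', group 1 = 'D'.
With a single group, `findall` returns only what that group captured — 3 items.

['j', 'b', 'D']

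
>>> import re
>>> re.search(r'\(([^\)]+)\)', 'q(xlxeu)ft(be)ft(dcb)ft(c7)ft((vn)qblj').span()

The match spans [1:8] → '(xlxeu)'.

(1, 8)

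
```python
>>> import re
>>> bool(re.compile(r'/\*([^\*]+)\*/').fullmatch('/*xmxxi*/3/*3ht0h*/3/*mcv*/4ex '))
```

`re.fullmatch` is like wrapping the pattern in `^…$` (in single-line mode).
Here there's no way to consume every character, so the call returns None, and `bool(None)` is False.

False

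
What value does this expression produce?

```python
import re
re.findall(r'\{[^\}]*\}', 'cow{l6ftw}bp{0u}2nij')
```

['{l6ftw}', '{0u}']

Walking the string: at [3:10] → '{l6ftw}'; at [12:16] → '{0u}'.
`findall` yields the raw match text (2 of them) because the pattern has no groups.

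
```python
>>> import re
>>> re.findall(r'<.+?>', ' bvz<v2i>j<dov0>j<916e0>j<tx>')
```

Since nothing is captured, `findall` lists the 4 matched substrings directly.

['<v2i>', '<dov0>', '<916e0>', '<tx>']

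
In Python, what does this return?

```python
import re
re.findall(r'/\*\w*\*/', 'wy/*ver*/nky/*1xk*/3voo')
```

['/*ver*/', '/*1xk*/']

`findall` yields the raw match text (2 of them) because the pattern has no groups.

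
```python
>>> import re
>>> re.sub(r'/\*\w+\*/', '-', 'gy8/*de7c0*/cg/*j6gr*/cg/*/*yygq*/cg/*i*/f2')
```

'gy8-cg-cg/*-cg-f2'

Every occurrence is swapped for '-'.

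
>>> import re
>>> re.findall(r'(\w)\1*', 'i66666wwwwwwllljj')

The backreference `\1` re-matches whatever the first group consumed, character for character.
Walking the string: at [0:1] match 'i', group 1 = 'i'; at [1:6] match '66666', group 1 = '6'; at [6:12] match 'wwwwww', group 1 = 'w'; at [12:15] match 'lll', group 1 = 'l'; at [15:17] match 'jj', group 1 = 'j'.
`findall` collects group 1 from each match (5 total).

['i', '6', 'w', 'l', 'j']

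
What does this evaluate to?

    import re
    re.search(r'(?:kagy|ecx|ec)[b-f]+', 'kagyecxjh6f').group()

'kagyec'

The match spans [0:6] → 'kagyec'.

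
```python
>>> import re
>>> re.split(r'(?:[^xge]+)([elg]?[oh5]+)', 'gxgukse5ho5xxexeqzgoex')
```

Pattern: one or more of any character except [xge] (non-capturing group); then optionally one of [elg], then one or more of one of [oh5] (captured).
Matches to split on: at [3:11] → 'ukse5ho5'; at [16:20] → 'qzgo'.
`re.split` interleaves the captured-group text with the surrounding fragments.

['gxg', 'e5ho5', 'xxexe', 'go', 'ex']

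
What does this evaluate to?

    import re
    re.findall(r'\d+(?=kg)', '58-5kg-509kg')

Because the assertion is zero-width, the text it checks is not consumed and won't appear in the result.
Since nothing is captured, `findall` lists the 2 matched substrings directly.

['5', '509']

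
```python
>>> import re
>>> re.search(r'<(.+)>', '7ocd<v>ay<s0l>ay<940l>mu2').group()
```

'<v>ay<s0l>ay<940l>'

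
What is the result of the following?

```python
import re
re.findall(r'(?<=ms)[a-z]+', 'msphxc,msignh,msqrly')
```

['phxc', 'ignh', 'qrly']

Because the assertion is zero-width, the text it checks is not consumed and won't appear in the result.
No capturing groups, so `findall` returns the 3 full match strings.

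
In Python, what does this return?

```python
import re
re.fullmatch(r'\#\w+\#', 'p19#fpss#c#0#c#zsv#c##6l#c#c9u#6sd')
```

`re.fullmatch` requires the pattern to consume the entire string.
Here the pattern can't cover the whole string, so the call returns None.

None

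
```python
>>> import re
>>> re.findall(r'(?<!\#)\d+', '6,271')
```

['6', '271']

The negative lookahead/lookbehind blocks any match where the forbidden context is present.
With no groups in the pattern, `findall` gives back each whole match — 2 here.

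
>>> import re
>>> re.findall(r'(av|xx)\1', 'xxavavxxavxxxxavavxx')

['av', 'xx', 'av']

The backreference `\1` re-matches whatever the first group consumed, character for character.
With a single group, `findall` returns only what that group captured — 3 items.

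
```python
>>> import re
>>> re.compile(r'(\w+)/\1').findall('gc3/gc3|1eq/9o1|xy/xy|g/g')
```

['gc3', 'xy', 'g']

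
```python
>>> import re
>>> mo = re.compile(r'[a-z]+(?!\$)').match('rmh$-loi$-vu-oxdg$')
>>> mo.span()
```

(0, 2)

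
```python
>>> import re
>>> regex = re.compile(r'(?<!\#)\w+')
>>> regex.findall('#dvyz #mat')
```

['vyz', 'at']

The negative lookahead/lookbehind blocks any match where the forbidden context is present.
`findall` yields the raw match text (2 of them) because the pattern has no groups.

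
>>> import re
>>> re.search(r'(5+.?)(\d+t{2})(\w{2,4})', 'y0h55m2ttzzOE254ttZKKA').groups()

The match spans [3:13] → '55m2ttzzOE'.
Captured: group 1 = '55m', group 2 = '2tt', group 3 = 'zzOE'.

('55m', '2tt', 'zzOE')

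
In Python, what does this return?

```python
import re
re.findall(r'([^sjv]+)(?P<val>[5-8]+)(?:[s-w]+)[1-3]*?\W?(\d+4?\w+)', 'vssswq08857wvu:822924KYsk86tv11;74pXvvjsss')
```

[('wq0885', '7', '822924KYsk86tv11')]

The pattern matches one or more of any character except [sjv] (captured); then one or more of a character in [5-8] (captured as 'val'); then one or more of a character in [s-w] (non-capturing group); then zero or more of a character in [1-3] (lazy), then optionally a non-word character; then one or more of a digit, then optionally the literal '4', then one or more of a word character (captured).
Scanning left to right: at [4:31] match 'wq08857wvu:822924KYsk86tv11', groups = ('wq0885', '7', '822924KYsk86tv11').
Multiple groups make `findall` return tuples — one 3-tuple for the one match.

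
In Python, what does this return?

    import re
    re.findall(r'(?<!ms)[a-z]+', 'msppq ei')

The negative lookaround is zero-width — it rules out positions where the adjacent text would match, without consuming anything.
Since nothing is captured, `findall` lists the 2 matched substrings directly.

['msppq', 'ei']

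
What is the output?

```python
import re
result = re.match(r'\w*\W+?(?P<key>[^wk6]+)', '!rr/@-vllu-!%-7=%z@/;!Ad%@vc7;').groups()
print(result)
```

('rr/@-vllu-!%-7=%z@/;!Ad%@vc7;',)

The pattern matches zero or more of a word character, then one or more of a non-word character (lazy); then one or more of any character except [wk6] (captured as 'key').
With `match`, the pattern is implicitly anchored at the beginning.
The match spans [0:30] → '!rr/@-vllu-!%-7=%z@/;!Ad%@vc7;'.
Captured: group 1 = 'rr/@-vllu-!%-7=%z@/;!Ad%@vc7;'.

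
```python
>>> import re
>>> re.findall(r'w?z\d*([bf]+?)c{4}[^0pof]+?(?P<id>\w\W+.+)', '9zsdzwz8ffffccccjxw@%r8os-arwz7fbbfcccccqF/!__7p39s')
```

[('ffff', 'w@%r8os-arwz7fbbfcccccqF/!__7p39s')]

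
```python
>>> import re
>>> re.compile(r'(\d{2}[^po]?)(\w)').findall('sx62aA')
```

[('62a', 'A')]

The pattern matches exactly 2 of a digit, then optionally any character except [po] (captured); then a word character (captured).
Scanning left to right: at [2:6] match '62aA', groups = ('62a', 'A').
`findall` packs the 2 group values into a tuple for every match.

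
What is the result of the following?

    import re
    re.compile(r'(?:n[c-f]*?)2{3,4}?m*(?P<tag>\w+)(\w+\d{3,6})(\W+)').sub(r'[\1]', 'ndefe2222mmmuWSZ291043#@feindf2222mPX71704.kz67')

'[2mmmuWSZ29]fei[2mPX7]kz67'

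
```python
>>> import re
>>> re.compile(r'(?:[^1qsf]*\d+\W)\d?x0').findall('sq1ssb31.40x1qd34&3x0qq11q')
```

['d34&3x0']

This matches zero or more of any character except [1qsf], then one or more of a digit, then a non-word character (non-capturing group); then optionally a digit, then the literal 'x0'.
Matches: at [14:21] → 'd34&3x0'.
Since nothing is captured, `findall` lists the 1 matched substring directly.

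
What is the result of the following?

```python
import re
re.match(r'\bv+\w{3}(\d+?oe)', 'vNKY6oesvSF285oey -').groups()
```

('6oe',)

Pattern: a word boundary (`\b`, zero-width); then one or more of a literal 'v', then exactly 3 of a word character; then one or more of a digit (lazy), then the literal 'oe' (captured).
`re.match` only tries the pattern at the start of the string.
The match spans [0:7] → 'vNKY6oe'.
Captured: group 1 = '6oe'.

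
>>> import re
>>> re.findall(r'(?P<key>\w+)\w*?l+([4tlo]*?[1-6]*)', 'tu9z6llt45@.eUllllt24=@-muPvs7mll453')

Lazy quantifiers expand one character at a time until the remainder of the pattern can match.
With 2 capturing groups, `findall` returns a 2-tuple per match.

[('tu9z6l', ''), ('eUlll', ''), ('muPvs7ml', '453')]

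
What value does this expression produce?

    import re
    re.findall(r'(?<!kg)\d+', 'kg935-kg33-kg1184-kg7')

The negative lookahead/lookbehind blocks any match where the forbidden context is present.
Since nothing is captured, `findall` lists the 3 matched substrings directly.

['35', '3', '184']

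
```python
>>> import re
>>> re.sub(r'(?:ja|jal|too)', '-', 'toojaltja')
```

`|` is ordered: at each position the engine commits to the first alternative that works.
Matches: at [0:3] → 'too'; at [3:5] → 'ja'; at [7:9] → 'ja'.
Each match is replaced by '-'.

'--lt-'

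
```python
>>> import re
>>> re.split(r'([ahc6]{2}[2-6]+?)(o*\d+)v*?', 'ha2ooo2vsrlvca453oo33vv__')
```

['', 'ha2', 'ooo2', 'vsrlv', 'ca4', '53', 'oo33vv__']

Pattern: exactly 2 of one of [ahc6], then one or more of a character in [2-6] (lazy) (captured); then zero or more of the literal 'o', then one or more of a digit (captured); then zero or more of a literal 'v' (lazy).
A non-greedy quantifier consumes as few characters as it can — just enough that the remainder of the pattern still matches from where it stops; whatever follows it matches normally.
Matches to split on: at [0:7] → 'ha2ooo2'; at [12:17] → 'ca453'.
The group in the pattern means `split` returns the separators' captures alongside the pieces.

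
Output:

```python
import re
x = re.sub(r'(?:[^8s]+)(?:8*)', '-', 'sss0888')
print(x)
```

sss-

The pattern matches one or more of any character except [8s] (non-capturing group); then zero or more of a literal '8' (non-capturing group).
`sub` substitutes '-' at each match site.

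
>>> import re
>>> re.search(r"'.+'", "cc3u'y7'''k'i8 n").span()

(4, 12)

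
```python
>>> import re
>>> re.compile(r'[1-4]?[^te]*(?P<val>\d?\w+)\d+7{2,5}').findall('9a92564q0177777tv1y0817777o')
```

['tv1y0817']

The pattern matches optionally a character in [1-4], then zero or more of any character except [te]; then optionally a digit, then one or more of a word character (captured as 'val'); then one or more of a digit, then 2 to 5 of the literal '7'.
One capturing group, so `findall` returns just the captured substring from the one match — 1 in all.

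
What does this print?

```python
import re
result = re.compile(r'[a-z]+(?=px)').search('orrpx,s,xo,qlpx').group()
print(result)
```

orr

The `(?=…)`/`(?<=…)` assertion just peeks at neighbouring text; it doesn't advance the match position.
The match spans [0:3] → 'orr'.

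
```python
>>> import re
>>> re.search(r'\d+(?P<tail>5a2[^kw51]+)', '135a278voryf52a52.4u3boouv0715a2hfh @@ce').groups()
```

('5a278voryf',)

The pattern matches one or more of a digit; then the literal '5a2', then one or more of any character except [kw51] (captured as 'tail').
`search` walks the string left to right and returns the first match it finds.
The match spans [0:12] → '135a278voryf'.
Captured: group 1 = '5a278voryf'.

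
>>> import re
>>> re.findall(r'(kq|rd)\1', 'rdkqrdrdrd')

The backreference `\1` re-matches whatever the first group consumed, character for character.
With a single group, `findall` returns only what that group captured — 1 item.

['rd']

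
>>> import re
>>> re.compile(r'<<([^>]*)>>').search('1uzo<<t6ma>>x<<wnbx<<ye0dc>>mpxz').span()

(4, 12)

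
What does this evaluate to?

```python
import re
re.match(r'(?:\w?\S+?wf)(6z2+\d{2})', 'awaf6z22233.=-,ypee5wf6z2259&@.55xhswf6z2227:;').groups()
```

('6z2259',)

The pattern matches optionally a word character, then one or more of a non-whitespace character (lazy), then the literal 'wf' (non-capturing group); then the literal '6z', then one or more of the literal '2', then exactly 2 of a digit (captured).
`re.match` won't scan ahead — the pattern has to work from the very first character.
The match spans [0:28] → 'awaf6z22233.=-,ypee5wf6z2259'.
Captured: group 1 = '6z2259'.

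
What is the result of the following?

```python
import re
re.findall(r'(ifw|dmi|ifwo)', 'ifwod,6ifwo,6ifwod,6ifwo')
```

Alternation tries branches left to right and keeps the first one that lets the overall match succeed at that position.
Scanning left to right: at [0:3] match 'ifw', group 1 = 'ifw'; at [7:10] match 'ifw', group 1 = 'ifw'; at [13:16] match 'ifw', group 1 = 'ifw'; at [20:23] match 'ifw', group 1 = 'ifw'.
Because there's exactly one group, `findall` drops the full match and keeps group 1 from each hit.

['ifw', 'ifw', 'ifw', 'ifw']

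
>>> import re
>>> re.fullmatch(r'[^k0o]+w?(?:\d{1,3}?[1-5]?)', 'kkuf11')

None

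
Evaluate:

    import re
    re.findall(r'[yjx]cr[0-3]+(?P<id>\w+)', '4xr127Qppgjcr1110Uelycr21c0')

Pattern: one of [yjx], then the literal 'cr'; then one or more of a character in [0-3]; then one or more of a word character (captured as 'id').
Matches: at [10:27] match 'jcr1110Uelycr21c0', group 1 = 'Uelycr21c0'.
Because there's exactly one group, `findall` drops the full match and keeps group 1 from the one hit.

['Uelycr21c0']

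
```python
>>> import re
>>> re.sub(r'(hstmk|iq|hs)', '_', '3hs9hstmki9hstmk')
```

'3_9_i9_'

Alternation isn't longest-match — the leftmost alternative that fits at this position is chosen.
Matches: at [1:3] → 'hs'; at [4:9] → 'hstmk'; at [11:16] → 'hstmk'.
Every occurrence is swapped for '_'.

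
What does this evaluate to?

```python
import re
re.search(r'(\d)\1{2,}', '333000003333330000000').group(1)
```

'3'

The backreference `\1` re-matches whatever the first group consumed, character for character.
`re.search` tries every starting position until one works.
The match spans [0:3] → '333'.
Captured: group 1 = '3'.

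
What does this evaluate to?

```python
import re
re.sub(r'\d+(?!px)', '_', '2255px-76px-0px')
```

'_5px-_6px-0px'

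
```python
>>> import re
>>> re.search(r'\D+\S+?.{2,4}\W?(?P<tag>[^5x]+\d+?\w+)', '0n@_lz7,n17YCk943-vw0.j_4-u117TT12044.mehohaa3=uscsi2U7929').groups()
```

Pattern: one or more of a non-digit; then one or more of a non-whitespace character (lazy); then 2 to 4 of any character, then optionally a non-word character; then one or more of any character except [5x], then one or more of a digit (lazy), then one or more of a word character (captured as 'tag').
A non-greedy quantifier consumes as few characters as it can — just enough that the remainder of the pattern still matches from where it stops; whatever follows it matches normally.
`re.search` scans for the first position where the pattern succeeds.
The match spans [1:58] → 'n@_lz7,n17YCk943-vw0.j_4-u117TT12044.mehohaa3=uscsi2U7929'.
Captured: group 1 = 'YCk943-vw0.j_4-u117TT12044.mehohaa3=uscsi2U7929'.

('YCk943-vw0.j_4-u117TT12044.mehohaa3=uscsi2U7929',)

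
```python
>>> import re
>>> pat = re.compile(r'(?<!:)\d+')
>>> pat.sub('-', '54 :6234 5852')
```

'- :6- -'

`(?!…)`/`(?<!…)` only lets a position through if the neighbouring text does NOT match; no characters are consumed.
Matches: at [0:2] → '54'; at [5:8] → '234'; at [9:13] → '5852'.
Every occurrence is swapped for '-'.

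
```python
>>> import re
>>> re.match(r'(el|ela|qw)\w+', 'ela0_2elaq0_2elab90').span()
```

(0, 19)

`re.match` won't scan ahead — the pattern has to work from the very first character.
The match spans [0:19] → 'ela0_2elaq0_2elab90'.
Captured: group 1 = 'el'.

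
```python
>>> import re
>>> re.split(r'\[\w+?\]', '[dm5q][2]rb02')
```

['', '', 'rb02']

Matches to split on: at [0:6] → '[dm5q]'; at [6:9] → '[2]'.
Splitting on the pattern gives 3 pieces.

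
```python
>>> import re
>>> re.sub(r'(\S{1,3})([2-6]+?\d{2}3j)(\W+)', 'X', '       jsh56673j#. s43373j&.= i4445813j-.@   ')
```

Pattern: 1 to 3 of a non-whitespace character (captured); then one or more of a character in [2-6] (lazy), then exactly 2 of a digit, then the literal '3j' (captured); then one or more of a non-word character (captured).
Matches: at [7:19] → 'jsh56673j#. '; at [19:30] → 's43373j&.= '; at [30:45] → 'i4445813j-.@   '.
Every occurrence is swapped for 'X'.

'       XXX'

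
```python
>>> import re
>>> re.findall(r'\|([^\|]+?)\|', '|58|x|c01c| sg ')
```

['58', 'c01c']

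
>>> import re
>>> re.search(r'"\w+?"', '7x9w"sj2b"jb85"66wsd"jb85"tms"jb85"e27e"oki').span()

(4, 10)

`search` walks the string left to right and returns the first match it finds.
The match spans [4:10] → '"sj2b"'.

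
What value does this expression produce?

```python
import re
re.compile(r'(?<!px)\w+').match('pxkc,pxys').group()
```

`re.match` won't scan ahead — the pattern has to work from the very first character.
The match spans [0:4] → 'pxkc'.

'pxkc'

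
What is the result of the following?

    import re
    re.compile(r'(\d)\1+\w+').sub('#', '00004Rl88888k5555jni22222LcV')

'#'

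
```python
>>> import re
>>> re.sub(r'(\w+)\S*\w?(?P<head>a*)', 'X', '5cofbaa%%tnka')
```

The pattern matches one or more of a word character (captured); then zero or more of a non-whitespace character, then optionally a word character; then zero or more of a literal 'a' (captured as 'head').
Matches: at [0:13] → '5cofbaa%%tnka'.
Each match is replaced by 'X'.

'X'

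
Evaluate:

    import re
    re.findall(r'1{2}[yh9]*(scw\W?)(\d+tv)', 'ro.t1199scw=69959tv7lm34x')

[('scw=', '69959tv')]

This matches exactly 2 of a literal '1'; then zero or more of one of [yh9]; then the literal 'scw', then optionally a non-word character (captured); then one or more of a digit, then the literal 'tv' (captured).
Walking the string: at [4:19] match '1199scw=69959tv', groups = ('scw=', '69959tv').
2 groups means the one result is a tuple of 2 captured strings — 1 here.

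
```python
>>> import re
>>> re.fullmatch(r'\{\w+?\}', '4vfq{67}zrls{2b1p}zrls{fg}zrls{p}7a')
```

None

For `fullmatch`, every character of the input must be accounted for by the pattern.
Here the pattern can't cover the whole string, so the call returns None.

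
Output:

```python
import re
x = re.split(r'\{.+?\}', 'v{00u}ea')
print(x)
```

['v', 'ea']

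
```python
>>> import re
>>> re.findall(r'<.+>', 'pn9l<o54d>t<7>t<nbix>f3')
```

['<o54d>t<7>t<nbix>']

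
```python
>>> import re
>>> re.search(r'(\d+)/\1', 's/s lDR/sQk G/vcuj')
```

After group 1 captures some text, `\1` only succeeds where that same text appears again.
Unlike `match`, `search` isn't anchored — it looks for the pattern anywhere in the string.
Here the pattern never matches, so the call returns None.

None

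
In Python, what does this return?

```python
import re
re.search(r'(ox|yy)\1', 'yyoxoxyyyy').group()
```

'oxox'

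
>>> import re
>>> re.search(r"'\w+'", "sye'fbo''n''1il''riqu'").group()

"'fbo'"

`search` walks the string left to right and returns the first match it finds.
The match spans [3:8] → "'fbo'".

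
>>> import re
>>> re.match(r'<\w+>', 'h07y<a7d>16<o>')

`re.match` won't scan ahead — the pattern has to work from the very first character.
Here position 0 doesn't satisfy it, so the call returns None.

None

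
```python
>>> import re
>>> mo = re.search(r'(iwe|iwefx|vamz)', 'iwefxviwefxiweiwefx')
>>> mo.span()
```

The regex engine tests alternatives in the order written; an earlier branch that matches wins even if a later one would match more.
The match spans [0:3] → 'iwe'.

(0, 3)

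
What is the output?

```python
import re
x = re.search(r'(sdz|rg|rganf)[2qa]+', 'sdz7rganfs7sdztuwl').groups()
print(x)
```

Unlike `match`, `search` isn't anchored — it looks for the pattern anywhere in the string.
The match spans [4:7] → 'rga'.
Captured: group 1 = 'rg'.

('rg',)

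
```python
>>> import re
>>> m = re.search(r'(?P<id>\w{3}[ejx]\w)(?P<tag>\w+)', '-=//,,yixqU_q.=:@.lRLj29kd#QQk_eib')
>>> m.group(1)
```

'lRLj2'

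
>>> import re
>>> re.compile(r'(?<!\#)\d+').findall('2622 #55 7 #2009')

['2622', '5', '7', '009']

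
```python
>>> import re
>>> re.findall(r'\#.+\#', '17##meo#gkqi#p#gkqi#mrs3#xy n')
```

['##meo#gkqi#p#gkqi#mrs3#']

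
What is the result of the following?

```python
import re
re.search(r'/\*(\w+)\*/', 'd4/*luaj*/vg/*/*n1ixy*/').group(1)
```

`re.search` scans for the first position where the pattern succeeds.
The match spans [2:10] → '/*luaj*/'.
Captured: group 1 = 'luaj'.

'luaj'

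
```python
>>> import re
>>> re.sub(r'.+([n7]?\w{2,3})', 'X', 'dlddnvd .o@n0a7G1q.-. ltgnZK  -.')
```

'X  -.'

Every occurrence is swapped for 'X'.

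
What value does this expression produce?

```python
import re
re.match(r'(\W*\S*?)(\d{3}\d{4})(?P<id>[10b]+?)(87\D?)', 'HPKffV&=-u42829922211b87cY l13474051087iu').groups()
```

Pattern: zero or more of a non-word character, then zero or more of a non-whitespace character (lazy) (captured); then exactly 3 of a digit, then exactly 4 of a digit (captured); then one or more of one of [10b] (lazy) (captured as 'id'); then the literal '87', then optionally a non-digit (captured).
A `+?`/`*?`/`{m,n}?` starts at its minimum and grows only as far as needed for what follows to match.
`re.match` won't scan ahead — the pattern has to work from the very first character.
The match spans [0:25] → 'HPKffV&=-u42829922211b87c'.
Captured: group 1 = 'HPKffV&=-u42', group 2 = '8299222', group 3 = '11b', group 4 = '87c'.

('HPKffV&=-u42', '8299222', '11b', '87c')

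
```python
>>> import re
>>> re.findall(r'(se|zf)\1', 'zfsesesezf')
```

['se']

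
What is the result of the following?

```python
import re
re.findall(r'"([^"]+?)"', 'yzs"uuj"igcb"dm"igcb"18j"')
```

Walking the string: at [3:8] match '"uuj"', group 1 = 'uuj'; at [12:16] match '"dm"', group 1 = 'dm'; at [20:25] match '"18j"', group 1 = '18j'.
`findall` collects group 1 from each match (3 total).

['uuj', 'dm', '18j']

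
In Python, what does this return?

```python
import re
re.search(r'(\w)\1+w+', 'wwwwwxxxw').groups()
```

The match spans [0:5] → 'wwwww'.
Captured: group 1 = 'w'.

('w',)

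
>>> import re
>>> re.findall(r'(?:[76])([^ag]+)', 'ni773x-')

The pattern matches one of [76] (non-capturing group); then one or more of any character except [ag] (captured).
Scanning left to right: at [2:7] match '773x-', group 1 = '73x-'.
With a single group, `findall` returns only what that group captured — 1 item.

['73x-']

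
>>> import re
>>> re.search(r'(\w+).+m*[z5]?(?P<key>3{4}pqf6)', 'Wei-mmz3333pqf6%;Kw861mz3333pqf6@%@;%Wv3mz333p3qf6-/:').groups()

The pattern matches one or more of a word character (captured); then one or more of any character, then zero or more of the literal 'm', then optionally one of [z5]; then exactly 4 of a literal '3', then the literal 'pqf', then the literal '6' (captured as 'key').
`re.search` tries every starting position until one works.
The match spans [0:32] → 'Wei-mmz3333pqf6%;Kw861mz3333pqf6'.
Captured: group 1 = 'Wei', group 2 = '3333pqf6'.

('Wei', '3333pqf6')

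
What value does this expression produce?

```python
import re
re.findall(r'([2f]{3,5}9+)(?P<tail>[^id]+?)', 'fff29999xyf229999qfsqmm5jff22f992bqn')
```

[('fff29999', 'x'), ('f229999', 'q'), ('ff22f99', '2')]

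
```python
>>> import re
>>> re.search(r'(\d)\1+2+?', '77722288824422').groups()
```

`\1` is not a pattern — it's the concrete string captured by group 1, re-applied verbatim.
`re.search` scans for the first position where the pattern succeeds.
The match spans [0:4] → '7772'.
Captured: group 1 = '7'.

('7',)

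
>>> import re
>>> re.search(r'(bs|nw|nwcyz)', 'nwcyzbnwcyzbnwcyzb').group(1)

'nw'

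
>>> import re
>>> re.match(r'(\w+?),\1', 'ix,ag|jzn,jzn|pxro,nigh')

`re.match` won't scan ahead — the pattern has to work from the very first character.
Here position 0 doesn't satisfy it, so the call returns None.

None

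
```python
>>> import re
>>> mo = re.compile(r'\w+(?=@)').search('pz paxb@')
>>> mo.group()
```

'paxb'

Because the assertion is zero-width, the text it checks is not consumed and won't appear in the result.
`search` walks the string left to right and returns the first match it finds.
The match spans [3:7] → 'paxb'.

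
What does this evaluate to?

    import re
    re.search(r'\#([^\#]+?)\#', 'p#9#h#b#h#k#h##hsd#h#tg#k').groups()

`search` walks the string left to right and returns the first match it finds.
The match spans [1:4] → '#9#'.
Captured: group 1 = '9'.

('9',)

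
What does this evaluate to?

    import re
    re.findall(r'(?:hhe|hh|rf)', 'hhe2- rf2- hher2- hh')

['hhe', 'rf', 'hhe', 'hh']

`|` is ordered: at each position the engine commits to the first alternative that works.
Walking the string: at [0:3] → 'hhe'; at [6:8] → 'rf'; at [11:14] → 'hhe'; at [18:20] → 'hh'.
With no groups in the pattern, `findall` gives back each whole match — 4 here.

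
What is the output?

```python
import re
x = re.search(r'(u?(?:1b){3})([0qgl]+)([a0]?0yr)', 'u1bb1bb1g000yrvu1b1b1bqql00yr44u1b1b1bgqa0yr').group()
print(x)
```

Pattern: optionally the literal 'u', then the literal '1b' repeated 3 times (captured); then one or more of one of [0qgl] (captured); then optionally one of [a0], then the literal '0yr' (captured).
`re.search` scans for the first position where the pattern succeeds.
The match spans [15:29] → 'u1b1b1bqql00yr'.
Captured: group 1 = 'u1b1b1b', group 2 = 'qql0', group 3 = '0yr'.

u1b1b1bqql00yr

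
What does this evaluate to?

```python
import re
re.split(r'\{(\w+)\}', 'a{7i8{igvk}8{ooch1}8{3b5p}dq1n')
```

Matches to split on: at [5:11] → '{igvk}'; at [12:19] → '{ooch1}'; at [20:26] → '{3b5p}'.
The group in the pattern means `split` returns the separators' captures alongside the pieces.

['a{7i8', 'igvk', '8', 'ooch1', '8', '3b5p', 'dq1n']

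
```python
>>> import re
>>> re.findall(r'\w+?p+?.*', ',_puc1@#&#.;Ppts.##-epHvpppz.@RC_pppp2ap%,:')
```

The pattern matches one or more of a word character (lazy); then one or more of a literal 'p' (lazy), then zero or more of any character.
Walking the string: at [1:43] → '_puc1@#&#.;Ppts.##-epHvpppz.@RC_pppp2ap%,:'.
With no groups in the pattern, `findall` gives back each whole match — 1 here.

['_puc1@#&#.;Ppts.##-epHvpppz.@RC_pppp2ap%,:']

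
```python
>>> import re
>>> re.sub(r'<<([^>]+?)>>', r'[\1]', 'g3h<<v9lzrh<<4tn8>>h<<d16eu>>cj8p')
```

'g3h[v9lzrh<<4tn8]h[d16eu]cj8p'

The replacement refers to a captured group, so each match is rewritten using its own captured text.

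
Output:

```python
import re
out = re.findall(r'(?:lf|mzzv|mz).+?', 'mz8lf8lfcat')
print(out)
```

['mz8', 'lf8', 'lfc']

With no groups in the pattern, `findall` gives back each whole match — 3 here.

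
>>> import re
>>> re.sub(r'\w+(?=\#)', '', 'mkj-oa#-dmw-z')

'mkj-#-dmw-z'

The `(?=…)`/`(?<=…)` assertion just peeks at neighbouring text; it doesn't advance the match position.
Matches: at [4:6] → 'oa'.
`sub` substitutes '' at each match site.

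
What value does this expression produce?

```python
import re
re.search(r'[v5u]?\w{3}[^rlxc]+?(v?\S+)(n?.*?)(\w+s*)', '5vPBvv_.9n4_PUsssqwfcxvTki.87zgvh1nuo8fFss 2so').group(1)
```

'v_.9n4_PUsssqwfcxvTki.87zgvh1nuo8fFss'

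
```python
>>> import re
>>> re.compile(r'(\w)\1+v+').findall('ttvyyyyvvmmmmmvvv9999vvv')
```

['t', 'y', 'm', '9']

A backreference is literal: `\1` must see the identical characters the first group matched.
Because there's exactly one group, `findall` drops the full match and keeps group 1 from each hit.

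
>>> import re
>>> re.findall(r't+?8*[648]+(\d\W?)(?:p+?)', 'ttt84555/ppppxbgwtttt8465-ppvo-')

['5-']

One capturing group, so `findall` returns just the captured substring from the one match — 1 in all.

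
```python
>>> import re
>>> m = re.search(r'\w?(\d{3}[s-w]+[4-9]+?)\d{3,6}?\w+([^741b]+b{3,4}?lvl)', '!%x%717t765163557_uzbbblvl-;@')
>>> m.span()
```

The pattern matches optionally a word character; then exactly 3 of a digit, then one or more of a character in [s-w], then one or more of a character in [4-9] (lazy) (captured); then 3 to 6 of a digit (lazy), then one or more of a word character; then one or more of any character except [741b], then 3 to 4 of a literal 'b' (lazy), then the literal 'lvl' (captured).
Unlike `match`, `search` isn't anchored — it looks for the pattern anywhere in the string.
The match spans [4:26] → '717t765163557_uzbbblvl'.
Captured: group 1 = '717t7', group 2 = 'zbbblvl'.

(4, 26)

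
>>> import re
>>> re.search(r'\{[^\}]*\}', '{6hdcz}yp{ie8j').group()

The match spans [0:7] → '{6hdcz}'.

'{6hdcz}'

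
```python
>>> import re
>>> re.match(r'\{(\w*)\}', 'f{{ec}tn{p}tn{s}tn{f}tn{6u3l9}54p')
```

`re.match` only tries the pattern at the start of the string.
Here position 0 doesn't satisfy it, so the call returns None.

None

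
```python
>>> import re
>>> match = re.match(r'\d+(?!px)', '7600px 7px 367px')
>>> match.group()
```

With `match`, the pattern is implicitly anchored at the beginning.
The match spans [0:3] → '760'.

'760'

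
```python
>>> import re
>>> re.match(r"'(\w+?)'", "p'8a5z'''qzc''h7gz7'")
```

None

With `match`, the pattern is implicitly anchored at the beginning.
Here the string doesn't start with a match, so the call returns None.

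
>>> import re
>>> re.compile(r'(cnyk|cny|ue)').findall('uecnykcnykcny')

['ue', 'cnyk', 'cnyk', 'cny']

The regex engine tests alternatives in the order written; an earlier branch that matches wins even if a later one would match more.
Walking the string: at [0:2] match 'ue', group 1 = 'ue'; at [2:6] match 'cnyk', group 1 = 'cnyk'; at [6:10] match 'cnyk', group 1 = 'cnyk'; at [10:13] match 'cny', group 1 = 'cny'.
With a single group, `findall` returns only what that group captured — 4 items.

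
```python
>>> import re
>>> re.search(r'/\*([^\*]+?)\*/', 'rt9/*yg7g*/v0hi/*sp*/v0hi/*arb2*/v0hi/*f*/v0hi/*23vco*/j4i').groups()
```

The match spans [3:11] → '/*yg7g*/'.
Captured: group 1 = 'yg7g'.

('yg7g',)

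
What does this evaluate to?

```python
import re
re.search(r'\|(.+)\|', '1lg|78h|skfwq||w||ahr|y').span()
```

The match spans [3:22] → '|78h|skfwq||w||ahr|'.

(3, 22)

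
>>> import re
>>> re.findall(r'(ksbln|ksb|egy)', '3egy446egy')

One capturing group, so `findall` returns just the captured substring from each match — 2 in all.

['egy', 'egy']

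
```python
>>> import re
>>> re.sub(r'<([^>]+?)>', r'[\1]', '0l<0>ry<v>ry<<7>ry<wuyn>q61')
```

'0l[0]ry[v]ry[<7]ry[wuyn]q61'

Matches: at [2:5] → '<0>'; at [7:10] → '<v>'; at [12:16] → '<<7>'; at [18:24] → '<wuyn>'.
Each match is replaced using the text its own group 1 captured.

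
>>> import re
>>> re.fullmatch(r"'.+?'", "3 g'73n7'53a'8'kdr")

None

`re.fullmatch` requires the pattern to consume the entire string.
Here there's no way to consume every character, so the call returns None.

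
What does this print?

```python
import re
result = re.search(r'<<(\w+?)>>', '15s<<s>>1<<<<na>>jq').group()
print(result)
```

<<s>>

The match spans [3:8] → '<<s>>'.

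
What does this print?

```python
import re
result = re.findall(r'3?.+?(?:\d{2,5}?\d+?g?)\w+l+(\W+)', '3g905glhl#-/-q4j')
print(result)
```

['#-/-']

This matches optionally a literal '3', then one or more of any character (lazy); then 2 to 5 of a digit (lazy), then one or more of a digit (lazy), then optionally the literal 'g' (non-capturing group); then one or more of a word character, then one or more of the literal 'l'; then one or more of a non-word character (captured).
Matches: at [0:13] match '3g905glhl#-/-', group 1 = '#-/-'.
With a single group, `findall` returns only what that group captured — 1 item.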